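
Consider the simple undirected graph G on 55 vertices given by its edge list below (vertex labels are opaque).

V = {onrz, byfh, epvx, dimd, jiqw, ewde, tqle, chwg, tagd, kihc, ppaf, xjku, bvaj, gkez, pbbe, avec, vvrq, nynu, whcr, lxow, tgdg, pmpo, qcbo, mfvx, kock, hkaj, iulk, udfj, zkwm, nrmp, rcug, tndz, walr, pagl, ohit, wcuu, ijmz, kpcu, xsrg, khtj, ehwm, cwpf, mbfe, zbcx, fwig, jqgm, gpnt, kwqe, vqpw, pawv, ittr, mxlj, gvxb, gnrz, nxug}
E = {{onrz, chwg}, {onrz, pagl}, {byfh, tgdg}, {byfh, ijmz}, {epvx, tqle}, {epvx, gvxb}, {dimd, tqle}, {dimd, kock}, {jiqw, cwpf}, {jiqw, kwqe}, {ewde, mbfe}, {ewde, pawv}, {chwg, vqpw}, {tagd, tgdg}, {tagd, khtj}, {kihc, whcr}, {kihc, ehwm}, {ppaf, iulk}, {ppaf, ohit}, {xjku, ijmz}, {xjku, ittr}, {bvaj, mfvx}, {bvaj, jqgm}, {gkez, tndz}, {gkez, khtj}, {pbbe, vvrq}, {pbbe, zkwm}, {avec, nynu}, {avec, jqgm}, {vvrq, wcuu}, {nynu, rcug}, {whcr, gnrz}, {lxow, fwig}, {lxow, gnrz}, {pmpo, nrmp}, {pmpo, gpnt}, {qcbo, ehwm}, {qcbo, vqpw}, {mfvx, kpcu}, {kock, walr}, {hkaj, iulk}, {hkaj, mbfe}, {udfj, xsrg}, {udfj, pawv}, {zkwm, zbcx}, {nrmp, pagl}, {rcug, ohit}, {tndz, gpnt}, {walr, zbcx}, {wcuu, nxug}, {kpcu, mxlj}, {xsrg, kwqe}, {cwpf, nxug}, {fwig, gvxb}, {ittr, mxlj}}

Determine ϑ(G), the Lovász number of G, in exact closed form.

55*cos(pi/55)/(cos(pi/55) + 1)

N(kpcu) = {mfvx, mxlj}, |N(kpcu)| = 2.
deg(iulk) = 2; N(iulk) = {ppaf, hkaj}.
Vertex kihc has 2 neighbors: whcr, ehwm.
Vertex pagl has 2 neighbors: onrz, nrmp.
55-vertex 2-regular graph: this is C_{55}, the 55-cycle.
A has 28 distinct eigenvalues ≈ [2.0, 1.98696, 1.94802, 1.88369, 1.7948, 1.68251, 1.54828, 1.39388, 1.2213, 1.03279, 0.83083, 0.61803, 0.39718, 0.17115, -0.05711, -0.28463, -0.50844, -0.72562, -0.93333, -1.12889, -1.30972, -1.47348, -1.61803, -1.74149, -1.84225, -1.91899, -1.97071, -1.99674].
Lovász: ϑ = −55(-2*cos(pi/55))/(2+-(-1)*2*cos(pi/55)) = 55*cos(pi/55)/(cos(pi/55) + 1).
ϑ(G) ≈ 27.47755688.
Sandwich: α(G)=27 ≤ ϑ(G)=55*cos(pi/55)/(cos(pi/55) + 1) ≤ χ(Ḡ)=28 (both strict).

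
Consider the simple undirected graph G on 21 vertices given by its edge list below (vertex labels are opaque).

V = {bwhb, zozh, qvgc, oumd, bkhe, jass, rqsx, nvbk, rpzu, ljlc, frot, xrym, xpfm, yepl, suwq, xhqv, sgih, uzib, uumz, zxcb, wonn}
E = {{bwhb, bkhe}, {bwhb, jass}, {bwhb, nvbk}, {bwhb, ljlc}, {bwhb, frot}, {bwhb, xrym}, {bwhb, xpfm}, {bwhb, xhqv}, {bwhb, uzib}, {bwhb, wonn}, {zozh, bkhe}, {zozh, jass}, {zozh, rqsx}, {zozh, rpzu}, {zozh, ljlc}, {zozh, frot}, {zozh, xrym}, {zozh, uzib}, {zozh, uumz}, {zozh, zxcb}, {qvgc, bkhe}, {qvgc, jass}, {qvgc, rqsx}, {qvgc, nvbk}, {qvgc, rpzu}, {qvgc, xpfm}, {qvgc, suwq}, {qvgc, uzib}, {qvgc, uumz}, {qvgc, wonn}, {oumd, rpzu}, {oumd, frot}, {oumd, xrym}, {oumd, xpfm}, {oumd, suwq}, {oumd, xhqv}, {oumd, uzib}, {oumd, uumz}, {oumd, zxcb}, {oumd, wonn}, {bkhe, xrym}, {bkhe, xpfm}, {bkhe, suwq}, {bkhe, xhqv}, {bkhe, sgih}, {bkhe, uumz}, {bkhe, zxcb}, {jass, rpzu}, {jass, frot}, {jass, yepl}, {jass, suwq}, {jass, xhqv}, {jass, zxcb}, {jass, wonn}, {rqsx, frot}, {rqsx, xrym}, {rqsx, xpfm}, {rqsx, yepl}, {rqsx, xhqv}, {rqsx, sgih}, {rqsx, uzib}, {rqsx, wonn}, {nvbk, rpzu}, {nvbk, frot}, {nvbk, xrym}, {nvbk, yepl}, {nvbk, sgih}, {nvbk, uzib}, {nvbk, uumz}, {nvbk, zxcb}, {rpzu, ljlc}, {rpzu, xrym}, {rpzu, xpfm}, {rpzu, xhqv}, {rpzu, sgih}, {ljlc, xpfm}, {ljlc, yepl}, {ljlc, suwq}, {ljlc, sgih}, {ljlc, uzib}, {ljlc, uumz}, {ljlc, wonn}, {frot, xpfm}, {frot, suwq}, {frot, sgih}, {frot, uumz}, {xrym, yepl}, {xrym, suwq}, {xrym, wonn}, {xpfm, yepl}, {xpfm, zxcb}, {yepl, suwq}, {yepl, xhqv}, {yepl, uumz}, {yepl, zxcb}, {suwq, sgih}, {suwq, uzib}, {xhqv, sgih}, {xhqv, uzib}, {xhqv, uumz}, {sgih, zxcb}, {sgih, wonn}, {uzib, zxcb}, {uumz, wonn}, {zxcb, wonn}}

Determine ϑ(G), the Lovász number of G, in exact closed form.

6

deg(ljlc) = 10; N(ljlc) = {bwhb, zozh, rpzu, xpfm, yepl, suwq, sgih, uzib, uumz, wonn}.
deg(bkhe) = 10; N(bkhe) = {bwhb, zozh, qvgc, xrym, xpfm, suwq, xhqv, sgih, uumz, zxcb}.
N(yepl) = {jass, rqsx, nvbk, ljlc, xrym, xpfm, suwq, xhqv, uumz, zxcb}, |N(yepl)| = 10.
deg(suwq) = 10; N(suwq) = {qvgc, oumd, bkhe, jass, ljlc, frot, xrym, yepl, sgih, uzib}.
21-vertex 10-regular graph: Kneser-type, 2-subsets of [7].
spec(A) ≈ [10.0, 1.0, -4.0] (distinct, 4 d.p.).
Lovász (edge-transitive): ϑ = −21·(-4)/((10)−(-4)) = 6.
Numerically 6.00000000.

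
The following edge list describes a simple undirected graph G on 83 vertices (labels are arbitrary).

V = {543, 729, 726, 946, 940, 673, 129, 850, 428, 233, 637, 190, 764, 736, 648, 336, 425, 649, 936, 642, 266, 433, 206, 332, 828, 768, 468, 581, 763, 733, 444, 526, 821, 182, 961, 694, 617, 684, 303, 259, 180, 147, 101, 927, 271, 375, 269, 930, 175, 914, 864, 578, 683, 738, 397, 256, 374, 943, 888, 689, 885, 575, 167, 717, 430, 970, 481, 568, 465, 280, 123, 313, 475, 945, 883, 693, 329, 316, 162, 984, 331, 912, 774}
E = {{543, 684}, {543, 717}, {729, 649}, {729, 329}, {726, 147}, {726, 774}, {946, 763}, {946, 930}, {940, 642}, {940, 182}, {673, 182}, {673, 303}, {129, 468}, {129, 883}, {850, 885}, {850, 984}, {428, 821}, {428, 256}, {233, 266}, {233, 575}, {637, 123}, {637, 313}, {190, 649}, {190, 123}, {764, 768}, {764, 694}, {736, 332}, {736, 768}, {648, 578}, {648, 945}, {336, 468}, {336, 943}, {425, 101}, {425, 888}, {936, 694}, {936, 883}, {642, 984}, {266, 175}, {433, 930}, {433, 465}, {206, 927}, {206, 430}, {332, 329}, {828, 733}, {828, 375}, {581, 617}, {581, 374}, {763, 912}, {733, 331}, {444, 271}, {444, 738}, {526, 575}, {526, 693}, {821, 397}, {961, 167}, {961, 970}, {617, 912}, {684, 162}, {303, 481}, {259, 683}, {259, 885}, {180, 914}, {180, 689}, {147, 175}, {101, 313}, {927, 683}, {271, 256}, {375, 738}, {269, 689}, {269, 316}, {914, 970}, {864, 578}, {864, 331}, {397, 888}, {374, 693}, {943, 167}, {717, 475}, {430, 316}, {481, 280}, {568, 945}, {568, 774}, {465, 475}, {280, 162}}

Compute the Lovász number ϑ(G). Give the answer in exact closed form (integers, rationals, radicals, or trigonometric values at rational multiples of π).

83*cos(pi/83)/(cos(pi/83) + 1)

deg(738) = 2; N(738) = {444, 375}.
deg(468) = 2; N(468) = {129, 336}.
N(397) = {821, 888}, |N(397)| = 2.
Vertex 683 has 2 neighbors: 259, 927.
Every vertex has degree 2 (N=83); connected 2-regular on 83 ⇒ C_{83}.
The 42 distinct eigenvalues: [2.0, 1.994272, 1.977121, 1.948645, 1.909008, 1.858436, 1.797219, 1.725708, 1.644312, 1.553498, 1.453785, 1.345745, 1.229997, 1.107203, 0.978068, 0.84333, 0.703762, 0.560163, 0.413355, 0.264179, 0.113491, -0.037848, -0.18897, -0.33901, -0.487108, -0.632415, -0.774101, -0.911352, -1.043383, -1.169438, -1.288794, -1.400768, -1.504719, -1.600051, -1.686218, -1.762726, -1.829138, -1.885072, -1.930209, -1.96429, -1.98712, -1.998568].
Lovász: ϑ = −83(-2*cos(pi/83))/(2+-(-1)*2*cos(pi/83)) = 83*cos(pi/83)/(cos(pi/83) + 1).
ϑ(G) ≈ 41.48513259.
Check 41 ≤ 83*cos(pi/83)/(cos(pi/83) + 1) ≤ 42: both strict.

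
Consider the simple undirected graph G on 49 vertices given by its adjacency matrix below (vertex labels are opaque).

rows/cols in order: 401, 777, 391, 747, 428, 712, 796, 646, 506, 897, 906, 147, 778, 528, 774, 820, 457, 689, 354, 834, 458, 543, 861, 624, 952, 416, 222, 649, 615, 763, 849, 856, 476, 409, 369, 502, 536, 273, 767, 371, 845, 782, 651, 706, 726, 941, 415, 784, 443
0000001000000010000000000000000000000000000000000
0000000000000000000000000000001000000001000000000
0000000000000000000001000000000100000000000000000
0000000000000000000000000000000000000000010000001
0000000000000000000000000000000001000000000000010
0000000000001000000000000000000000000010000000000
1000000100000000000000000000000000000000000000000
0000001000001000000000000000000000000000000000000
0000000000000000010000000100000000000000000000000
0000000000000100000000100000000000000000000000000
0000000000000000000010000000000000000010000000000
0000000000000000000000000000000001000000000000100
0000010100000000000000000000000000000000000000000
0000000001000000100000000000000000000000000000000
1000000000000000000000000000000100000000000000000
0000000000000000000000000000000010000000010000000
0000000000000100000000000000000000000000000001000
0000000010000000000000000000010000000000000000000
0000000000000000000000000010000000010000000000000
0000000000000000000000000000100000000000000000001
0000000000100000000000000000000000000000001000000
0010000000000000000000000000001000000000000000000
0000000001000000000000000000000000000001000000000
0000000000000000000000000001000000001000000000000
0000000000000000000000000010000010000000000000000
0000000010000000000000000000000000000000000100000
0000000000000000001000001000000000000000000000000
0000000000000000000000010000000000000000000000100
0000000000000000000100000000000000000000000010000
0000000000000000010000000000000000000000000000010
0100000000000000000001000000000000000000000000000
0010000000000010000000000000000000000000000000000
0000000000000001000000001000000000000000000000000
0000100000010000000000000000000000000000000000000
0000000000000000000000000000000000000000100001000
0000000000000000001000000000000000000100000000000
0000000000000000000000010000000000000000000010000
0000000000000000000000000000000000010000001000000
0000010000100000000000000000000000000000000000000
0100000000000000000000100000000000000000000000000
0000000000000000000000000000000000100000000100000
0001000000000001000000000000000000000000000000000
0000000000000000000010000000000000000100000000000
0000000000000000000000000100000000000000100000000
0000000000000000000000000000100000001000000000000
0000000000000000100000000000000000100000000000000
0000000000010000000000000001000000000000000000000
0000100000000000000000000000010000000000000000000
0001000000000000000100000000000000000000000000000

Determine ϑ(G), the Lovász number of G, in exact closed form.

N(415) = {147, 649}, |N(415)| = 2.
deg(767) = 2; N(767) = {712, 906}.
N(726) = {615, 536}, |N(726)| = 2.
deg(820) = 2; N(820) = {476, 782}.
G on 49 vertices is 2-regular; connected 2-regular on 49 ⇒ C_{49}.
Distinct eigenvalues (to 3 d.p.): [2.0, 1.984, 1.935, 1.854, 1.743, 1.603, 1.437, 1.247, 1.037, 0.81, 0.569, 0.319, 0.064, -0.192, -0.445, -0.691, -0.925, -1.144, -1.345, -1.523, -1.676, -1.802, -1.898, -1.963, -1.996].
λ_max=2, λ_min=-2*cos(pi/49); ϑ = −49·λ_min/(λ_max−λ_min) = 49*cos(pi/49)/(cos(pi/49) + 1).
ϑ(G) ≈ 24.474805178.
Sandwich: α(G)=24 ≤ ϑ(G)=49*cos(pi/49)/(cos(pi/49) + 1) ≤ χ(Ḡ)=25 (both strict).

49*cos(pi/49)/(cos(pi/49) + 1)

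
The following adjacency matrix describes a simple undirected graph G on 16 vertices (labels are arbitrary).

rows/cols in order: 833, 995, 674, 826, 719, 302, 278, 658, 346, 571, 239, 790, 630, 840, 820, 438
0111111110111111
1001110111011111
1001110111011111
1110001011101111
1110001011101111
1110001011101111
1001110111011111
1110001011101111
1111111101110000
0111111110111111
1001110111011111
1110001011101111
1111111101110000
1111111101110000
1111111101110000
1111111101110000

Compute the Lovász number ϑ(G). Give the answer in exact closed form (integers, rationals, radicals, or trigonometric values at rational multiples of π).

N(278) = {833, 826, 719, 302, 658, 346, 571, 790, 630, 840, 820, 438}, |N(278)| = 12.
Vertex 302 has 11 neighbors: 833, 995, 674, 278, 346, 571, 239, 630, 840, 820, 438.
deg(995) = 12; N(995) = {833, 826, 719, 302, 658, 346, 571, 790, 630, 840, 820, 438}.
deg(833) = 14; N(833) = {995, 674, 826, 719, 302, 278, 658, 346, 239, 790, 630, 840, 820, 438}.
G = K_{5,5,4,2}: α = 5 = χ(Ḡ), so ϑ = 5.
ϑ(G) ≈ 5.0000.
Sandwich: α(G)=5 ≤ ϑ(G)=5 ≤ χ(Ḡ)=5 (collapsed).

5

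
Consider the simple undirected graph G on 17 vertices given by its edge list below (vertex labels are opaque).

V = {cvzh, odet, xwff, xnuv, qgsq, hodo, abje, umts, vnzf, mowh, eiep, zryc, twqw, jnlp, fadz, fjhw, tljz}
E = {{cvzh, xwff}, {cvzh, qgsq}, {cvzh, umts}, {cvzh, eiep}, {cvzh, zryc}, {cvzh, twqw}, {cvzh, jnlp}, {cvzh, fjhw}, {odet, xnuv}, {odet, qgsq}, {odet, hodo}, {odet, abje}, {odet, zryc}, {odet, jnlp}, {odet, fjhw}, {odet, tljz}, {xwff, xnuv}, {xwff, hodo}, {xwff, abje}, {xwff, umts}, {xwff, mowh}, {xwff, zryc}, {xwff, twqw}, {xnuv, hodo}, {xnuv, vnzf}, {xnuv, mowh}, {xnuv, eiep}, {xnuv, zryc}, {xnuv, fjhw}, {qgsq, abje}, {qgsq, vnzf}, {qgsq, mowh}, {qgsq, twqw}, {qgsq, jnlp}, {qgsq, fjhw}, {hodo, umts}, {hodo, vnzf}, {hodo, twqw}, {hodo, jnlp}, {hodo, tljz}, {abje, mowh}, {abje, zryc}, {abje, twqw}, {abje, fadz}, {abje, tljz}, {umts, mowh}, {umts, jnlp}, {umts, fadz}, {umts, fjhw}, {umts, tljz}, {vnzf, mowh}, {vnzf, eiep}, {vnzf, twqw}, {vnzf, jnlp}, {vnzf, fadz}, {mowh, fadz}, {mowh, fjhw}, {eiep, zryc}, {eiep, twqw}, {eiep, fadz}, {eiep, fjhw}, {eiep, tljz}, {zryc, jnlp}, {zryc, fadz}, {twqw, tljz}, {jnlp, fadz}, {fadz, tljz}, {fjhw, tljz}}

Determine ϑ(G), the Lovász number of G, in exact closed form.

sqrt(17)

N(umts) = {cvzh, xwff, hodo, mowh, jnlp, fadz, fjhw, tljz}, |N(umts)| = 8.
Vertex odet has 8 neighbors: xnuv, qgsq, hodo, abje, zryc, jnlp, fjhw, tljz.
deg(hodo) = 8; N(hodo) = {odet, xwff, xnuv, umts, vnzf, twqw, jnlp, tljz}.
deg(fjhw) = 8; N(fjhw) = {cvzh, odet, xnuv, qgsq, umts, mowh, eiep, tljz}.
17-vertex 8-regular graph: strongly regular (17,8,3,4).
A has 3 distinct eigenvalues ≈ [8.0, 1.5616, -2.5616].
With N=17: ϑ(G) = 17·(-(-sqrt(17)/2 - 1/2))/(8−(-sqrt(17)/2 - 1/2)) = sqrt(17).
Numerically 4.1231.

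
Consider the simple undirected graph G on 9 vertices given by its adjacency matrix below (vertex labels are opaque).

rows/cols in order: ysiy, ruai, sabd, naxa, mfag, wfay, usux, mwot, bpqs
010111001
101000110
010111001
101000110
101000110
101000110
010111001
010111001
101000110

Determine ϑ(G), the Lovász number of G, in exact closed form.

5

deg(ysiy) = 5; N(ysiy) = {ruai, naxa, mfag, wfay, bpqs}.
Vertex naxa has 4 neighbors: ysiy, sabd, usux, mwot.
N(bpqs) = {ysiy, sabd, usux, mwot}, |N(bpqs)| = 4.
Vertex wfay has 4 neighbors: ysiy, sabd, usux, mwot.
G = K_{5,4}: α = 5 = χ(Ḡ), so ϑ = 5.
Numerically 5.0000000.
Check 5 ≤ 5 ≤ 5: collapsed.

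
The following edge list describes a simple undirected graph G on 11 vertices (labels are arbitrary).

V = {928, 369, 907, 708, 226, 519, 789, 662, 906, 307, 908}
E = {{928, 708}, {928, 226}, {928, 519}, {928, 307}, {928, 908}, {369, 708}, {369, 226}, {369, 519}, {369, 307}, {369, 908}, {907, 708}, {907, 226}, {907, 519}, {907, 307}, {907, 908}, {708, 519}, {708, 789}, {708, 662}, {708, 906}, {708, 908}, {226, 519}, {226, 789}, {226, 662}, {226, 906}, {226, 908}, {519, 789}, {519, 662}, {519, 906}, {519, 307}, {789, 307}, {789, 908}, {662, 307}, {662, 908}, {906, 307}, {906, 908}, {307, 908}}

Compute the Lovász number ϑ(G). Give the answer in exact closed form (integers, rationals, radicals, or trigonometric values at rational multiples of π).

6

Vertex 519 has 9 neighbors: 928, 369, 907, 708, 226, 789, 662, 906, 307.
Vertex 369 has 5 neighbors: 708, 226, 519, 307, 908.
N(928) = {708, 226, 519, 307, 908}, |N(928)| = 5.
deg(662) = 5; N(662) = {708, 226, 519, 307, 908}.
G = K_{6,3,2}: α = 6 = χ(Ḡ), so ϑ = 6.
≈ 6.000000 (to 6 d.p.).
Check 6 ≤ 6 ≤ 6: collapsed.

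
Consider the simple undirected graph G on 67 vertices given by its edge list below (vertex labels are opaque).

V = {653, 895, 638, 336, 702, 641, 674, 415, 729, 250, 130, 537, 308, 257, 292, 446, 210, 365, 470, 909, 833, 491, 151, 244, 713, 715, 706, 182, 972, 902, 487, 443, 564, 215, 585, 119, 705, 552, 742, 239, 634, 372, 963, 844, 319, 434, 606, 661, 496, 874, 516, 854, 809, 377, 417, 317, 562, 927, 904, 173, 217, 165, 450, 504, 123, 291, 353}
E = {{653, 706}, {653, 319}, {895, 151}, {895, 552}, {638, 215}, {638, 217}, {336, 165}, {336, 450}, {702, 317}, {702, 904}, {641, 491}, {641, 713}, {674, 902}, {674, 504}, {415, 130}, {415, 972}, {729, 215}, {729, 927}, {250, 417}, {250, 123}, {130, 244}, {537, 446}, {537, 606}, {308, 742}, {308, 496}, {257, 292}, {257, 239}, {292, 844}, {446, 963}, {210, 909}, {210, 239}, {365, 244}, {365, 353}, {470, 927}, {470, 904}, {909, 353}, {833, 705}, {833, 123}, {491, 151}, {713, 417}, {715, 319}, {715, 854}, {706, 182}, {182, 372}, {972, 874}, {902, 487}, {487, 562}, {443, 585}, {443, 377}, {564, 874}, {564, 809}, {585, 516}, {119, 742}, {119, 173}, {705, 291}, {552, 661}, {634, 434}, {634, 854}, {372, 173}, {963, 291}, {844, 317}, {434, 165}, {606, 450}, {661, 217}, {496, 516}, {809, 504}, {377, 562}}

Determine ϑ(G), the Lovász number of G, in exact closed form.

67*cos(pi/67)/(cos(pi/67) + 1)

Vertex 552 has 2 neighbors: 895, 661.
Vertex 963 has 2 neighbors: 446, 291.
N(239) = {257, 210}, |N(239)| = 2.
Vertex 585 has 2 neighbors: 443, 516.
2-regular, N=67; the odd cycle C_{67}.
spec(A) ≈ [2.0, 1.9912, 1.9649, 1.9214, 1.8609, 1.7841, 1.6917, 1.5843, 1.4631, 1.3289, 1.1831, 1.0269, 0.8617, 0.6889, 0.5101, 0.3268, 0.1406, -0.0469, -0.2339, -0.4189, -0.6002, -0.7762, -0.9454, -1.1063, -1.2574, -1.3975, -1.5254, -1.6398, -1.7398, -1.8245, -1.8932, -1.9453, -1.9802, -1.9978] (distinct, 4 d.p.).
λ_max=2, λ_min=-2*cos(pi/67); ϑ = −67·λ_min/(λ_max−λ_min) = 67*cos(pi/67)/(cos(pi/67) + 1).
ϑ(G) ≈ 33.48157981.
α=33, χ(Ḡ)=34; ϑ=67*cos(pi/67)/(cos(pi/67) + 1) lies between (both strict).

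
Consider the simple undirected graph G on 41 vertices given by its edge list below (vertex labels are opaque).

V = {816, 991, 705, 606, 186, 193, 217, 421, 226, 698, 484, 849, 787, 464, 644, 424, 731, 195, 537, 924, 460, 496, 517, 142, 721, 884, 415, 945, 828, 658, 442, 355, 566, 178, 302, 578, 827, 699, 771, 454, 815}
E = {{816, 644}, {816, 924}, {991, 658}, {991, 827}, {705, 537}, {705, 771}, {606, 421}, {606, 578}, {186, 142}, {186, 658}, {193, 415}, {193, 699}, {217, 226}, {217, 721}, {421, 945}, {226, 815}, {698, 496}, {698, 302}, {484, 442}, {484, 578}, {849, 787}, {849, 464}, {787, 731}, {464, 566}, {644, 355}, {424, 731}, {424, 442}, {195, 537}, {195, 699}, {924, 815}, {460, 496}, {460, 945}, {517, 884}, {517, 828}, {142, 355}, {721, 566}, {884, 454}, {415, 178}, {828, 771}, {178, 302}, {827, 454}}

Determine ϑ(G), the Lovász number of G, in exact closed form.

Vertex 816 has 2 neighbors: 644, 924.
N(705) = {537, 771}, |N(705)| = 2.
Vertex 142 has 2 neighbors: 186, 355.
deg(355) = 2; N(355) = {644, 142}.
G on 41 vertices is 2-regular; connected 2-regular on 41 ⇒ C_{41}.
spec(A) ≈ [2.0, 1.976561, 1.906793, 1.792331, 1.635859, 1.441043, 1.212451, 0.95544, 0.676034, 0.380782, 0.076605, -0.229367, -0.529963, -0.818137, -1.087135, -1.330651, -1.542978, -1.719139, -1.855005, -1.947391, -1.994132] (distinct, 6 d.p.).
Lovász: ϑ = −41(-2*cos(pi/41))/(2+-(-1)*2*cos(pi/41)) = 41*cos(pi/41)/(cos(pi/41) + 1).
ϑ(G) ≈ 20.469880274.
20 ≤ 41*cos(pi/41)/(cos(pi/41) + 1) ≤ 21: both strict.

41*cos(pi/41)/(cos(pi/41) + 1)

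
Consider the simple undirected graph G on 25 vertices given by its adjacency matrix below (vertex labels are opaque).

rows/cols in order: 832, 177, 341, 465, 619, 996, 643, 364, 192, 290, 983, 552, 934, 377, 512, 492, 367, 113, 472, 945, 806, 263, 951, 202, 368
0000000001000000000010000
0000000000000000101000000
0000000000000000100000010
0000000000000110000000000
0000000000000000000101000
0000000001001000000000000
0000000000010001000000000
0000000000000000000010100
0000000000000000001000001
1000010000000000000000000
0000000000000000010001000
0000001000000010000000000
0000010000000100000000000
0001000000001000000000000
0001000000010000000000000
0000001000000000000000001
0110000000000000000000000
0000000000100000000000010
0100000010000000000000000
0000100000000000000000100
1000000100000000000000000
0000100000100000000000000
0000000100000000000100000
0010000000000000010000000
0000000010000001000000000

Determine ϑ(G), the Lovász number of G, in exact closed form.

25*cos(pi/25)/(cos(pi/25) + 1)

Vertex 192 has 2 neighbors: 472, 368.
N(643) = {552, 492}, |N(643)| = 2.
Vertex 945 has 2 neighbors: 619, 951.
Vertex 832 has 2 neighbors: 290, 806.
Every vertex has degree 2 (N=25); connected 2-regular on 25 ⇒ C_{25}.
The 13 distinct eigenvalues: [2.0, 1.9372, 1.7526, 1.4579, 1.0717, 0.618, 0.1256, -0.3748, -0.8516, -1.2748, -1.618, -1.8596, -1.9842].
Lovász (edge-transitive): ϑ = −25·(-2*cos(pi/25))/((2)−(-2*cos(pi/25))) = 25*cos(pi/25)/(cos(pi/25) + 1).
Numerically 12.450522.
Check 12 ≤ 25*cos(pi/25)/(cos(pi/25) + 1) ≤ 13: both strict.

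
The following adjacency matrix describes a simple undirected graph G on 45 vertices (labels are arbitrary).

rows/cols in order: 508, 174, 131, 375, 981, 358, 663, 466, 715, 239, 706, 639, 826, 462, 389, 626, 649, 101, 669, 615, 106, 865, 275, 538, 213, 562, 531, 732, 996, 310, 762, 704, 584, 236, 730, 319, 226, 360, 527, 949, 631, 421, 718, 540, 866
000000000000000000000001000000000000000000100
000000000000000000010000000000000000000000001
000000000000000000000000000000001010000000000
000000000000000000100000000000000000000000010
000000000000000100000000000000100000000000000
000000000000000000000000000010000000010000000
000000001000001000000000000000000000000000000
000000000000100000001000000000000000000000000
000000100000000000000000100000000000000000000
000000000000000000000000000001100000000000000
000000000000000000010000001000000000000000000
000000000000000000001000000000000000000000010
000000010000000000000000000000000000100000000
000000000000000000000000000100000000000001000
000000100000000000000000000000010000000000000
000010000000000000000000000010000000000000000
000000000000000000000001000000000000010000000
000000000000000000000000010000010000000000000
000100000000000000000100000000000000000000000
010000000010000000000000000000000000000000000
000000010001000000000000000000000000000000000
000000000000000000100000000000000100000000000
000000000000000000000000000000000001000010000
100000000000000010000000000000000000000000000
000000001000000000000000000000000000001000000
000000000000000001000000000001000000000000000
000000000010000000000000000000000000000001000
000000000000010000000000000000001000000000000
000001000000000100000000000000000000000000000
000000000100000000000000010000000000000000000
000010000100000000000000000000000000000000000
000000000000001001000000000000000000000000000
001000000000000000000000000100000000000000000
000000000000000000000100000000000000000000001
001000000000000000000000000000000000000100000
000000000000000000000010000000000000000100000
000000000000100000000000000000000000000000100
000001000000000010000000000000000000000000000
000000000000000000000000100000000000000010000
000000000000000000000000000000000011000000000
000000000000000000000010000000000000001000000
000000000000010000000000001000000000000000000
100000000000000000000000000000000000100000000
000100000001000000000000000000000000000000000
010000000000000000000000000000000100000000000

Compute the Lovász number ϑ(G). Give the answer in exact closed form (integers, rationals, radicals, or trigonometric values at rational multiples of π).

deg(226) = 2; N(226) = {826, 718}.
N(462) = {732, 421}, |N(462)| = 2.
N(663) = {715, 389}, |N(663)| = 2.
N(615) = {174, 706}, |N(615)| = 2.
2-regular, N=45; the odd cycle C_{45}.
spec(A) ≈ [2.0, 1.980536, 1.922523, 1.827091, 1.696096, 1.532089, 1.338261, 1.118386, 0.876742, 0.618034, 0.347296, 0.069799, -0.209057, -0.483844, -0.749213, -1.0, -1.231323, -1.43868, -1.618034, -1.765895, -1.879385, -1.956295, -1.995128] (distinct, 6 d.p.).
−45·(-2*cos(pi/45)) / ((2)−(-2*cos(pi/45))) = 45*cos(pi/45)/(cos(pi/45) + 1) = ϑ(G).
≈ 22.4726 (to 4 d.p.).
α=22, χ(Ḡ)=23; ϑ=45*cos(pi/45)/(cos(pi/45) + 1) lies between (both strict).

45*cos(pi/45)/(cos(pi/45) + 1)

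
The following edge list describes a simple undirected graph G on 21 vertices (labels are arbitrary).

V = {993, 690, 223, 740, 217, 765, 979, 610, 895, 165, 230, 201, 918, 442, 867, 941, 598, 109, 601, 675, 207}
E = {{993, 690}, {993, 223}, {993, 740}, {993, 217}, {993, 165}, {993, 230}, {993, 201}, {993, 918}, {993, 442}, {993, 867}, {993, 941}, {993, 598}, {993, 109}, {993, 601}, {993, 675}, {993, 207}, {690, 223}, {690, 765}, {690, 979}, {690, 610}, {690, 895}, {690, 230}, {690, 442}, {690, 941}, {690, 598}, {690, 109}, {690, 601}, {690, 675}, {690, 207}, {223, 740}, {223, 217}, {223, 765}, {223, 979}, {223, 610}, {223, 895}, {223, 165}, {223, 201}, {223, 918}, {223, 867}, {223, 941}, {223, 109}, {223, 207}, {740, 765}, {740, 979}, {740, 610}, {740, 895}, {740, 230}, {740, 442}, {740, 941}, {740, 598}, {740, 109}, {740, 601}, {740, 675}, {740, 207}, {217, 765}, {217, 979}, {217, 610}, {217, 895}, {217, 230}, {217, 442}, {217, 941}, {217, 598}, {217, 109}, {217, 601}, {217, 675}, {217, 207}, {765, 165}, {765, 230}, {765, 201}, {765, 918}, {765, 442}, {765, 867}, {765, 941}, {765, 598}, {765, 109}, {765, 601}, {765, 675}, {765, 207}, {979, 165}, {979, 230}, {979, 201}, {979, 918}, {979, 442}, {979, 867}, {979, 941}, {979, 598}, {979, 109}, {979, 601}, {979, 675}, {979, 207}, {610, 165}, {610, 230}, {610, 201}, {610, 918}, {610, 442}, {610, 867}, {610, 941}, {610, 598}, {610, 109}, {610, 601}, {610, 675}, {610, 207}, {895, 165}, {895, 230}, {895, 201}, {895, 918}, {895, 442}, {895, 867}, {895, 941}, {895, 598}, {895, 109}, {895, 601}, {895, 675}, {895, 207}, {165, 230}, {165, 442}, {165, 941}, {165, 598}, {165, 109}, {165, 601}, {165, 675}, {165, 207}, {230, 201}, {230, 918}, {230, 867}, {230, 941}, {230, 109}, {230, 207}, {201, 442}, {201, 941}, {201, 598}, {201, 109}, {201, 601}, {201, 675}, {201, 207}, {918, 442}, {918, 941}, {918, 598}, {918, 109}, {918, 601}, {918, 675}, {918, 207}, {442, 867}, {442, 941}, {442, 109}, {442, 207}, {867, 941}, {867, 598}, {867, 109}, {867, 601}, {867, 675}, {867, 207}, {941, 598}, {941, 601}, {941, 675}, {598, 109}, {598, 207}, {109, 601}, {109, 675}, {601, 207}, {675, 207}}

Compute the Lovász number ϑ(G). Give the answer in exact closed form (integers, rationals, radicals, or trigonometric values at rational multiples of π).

N(230) = {993, 690, 740, 217, 765, 979, 610, 895, 165, 201, 918, 867, 941, 109, 207}, |N(230)| = 15.
N(979) = {690, 223, 740, 217, 165, 230, 201, 918, 442, 867, 941, 598, 109, 601, 675, 207}, |N(979)| = 16.
deg(601) = 15; N(601) = {993, 690, 740, 217, 765, 979, 610, 895, 165, 201, 918, 867, 941, 109, 207}.
N(598) = {993, 690, 740, 217, 765, 979, 610, 895, 165, 201, 918, 867, 941, 109, 207}, |N(598)| = 15.
4 parts of sizes [7, 6, 5, 3]; α(G) = 7 = ϑ (perfect).
≈ 7.00000000 (to 8 d.p.).
Lovász sandwich 7 ≤ 7 ≤ 7: collapsed.

7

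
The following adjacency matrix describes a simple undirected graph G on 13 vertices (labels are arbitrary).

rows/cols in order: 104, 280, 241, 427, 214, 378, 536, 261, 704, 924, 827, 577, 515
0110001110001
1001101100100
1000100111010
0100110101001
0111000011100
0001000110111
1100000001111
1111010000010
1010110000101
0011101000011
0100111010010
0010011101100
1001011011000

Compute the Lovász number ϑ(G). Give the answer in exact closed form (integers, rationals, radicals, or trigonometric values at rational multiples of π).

deg(536) = 6; N(536) = {104, 280, 924, 827, 577, 515}.
N(827) = {280, 214, 378, 536, 704, 577}, |N(827)| = 6.
deg(261) = 6; N(261) = {104, 280, 241, 427, 378, 577}.
deg(577) = 6; N(577) = {241, 378, 536, 261, 924, 827}.
Every vertex has degree 6 (N=13); Paley(13): SR with (k,λ,μ)=(6,2,3).
A has 3 distinct eigenvalues ≈ [6.0, 1.3028, -2.3028].
Lovász (edge-transitive): ϑ = −13·(-sqrt(13)/2 - 1/2)/((6)−(-sqrt(13)/2 - 1/2)) = sqrt(13).
ϑ(G) ≈ 3.60555128.

sqrt(13)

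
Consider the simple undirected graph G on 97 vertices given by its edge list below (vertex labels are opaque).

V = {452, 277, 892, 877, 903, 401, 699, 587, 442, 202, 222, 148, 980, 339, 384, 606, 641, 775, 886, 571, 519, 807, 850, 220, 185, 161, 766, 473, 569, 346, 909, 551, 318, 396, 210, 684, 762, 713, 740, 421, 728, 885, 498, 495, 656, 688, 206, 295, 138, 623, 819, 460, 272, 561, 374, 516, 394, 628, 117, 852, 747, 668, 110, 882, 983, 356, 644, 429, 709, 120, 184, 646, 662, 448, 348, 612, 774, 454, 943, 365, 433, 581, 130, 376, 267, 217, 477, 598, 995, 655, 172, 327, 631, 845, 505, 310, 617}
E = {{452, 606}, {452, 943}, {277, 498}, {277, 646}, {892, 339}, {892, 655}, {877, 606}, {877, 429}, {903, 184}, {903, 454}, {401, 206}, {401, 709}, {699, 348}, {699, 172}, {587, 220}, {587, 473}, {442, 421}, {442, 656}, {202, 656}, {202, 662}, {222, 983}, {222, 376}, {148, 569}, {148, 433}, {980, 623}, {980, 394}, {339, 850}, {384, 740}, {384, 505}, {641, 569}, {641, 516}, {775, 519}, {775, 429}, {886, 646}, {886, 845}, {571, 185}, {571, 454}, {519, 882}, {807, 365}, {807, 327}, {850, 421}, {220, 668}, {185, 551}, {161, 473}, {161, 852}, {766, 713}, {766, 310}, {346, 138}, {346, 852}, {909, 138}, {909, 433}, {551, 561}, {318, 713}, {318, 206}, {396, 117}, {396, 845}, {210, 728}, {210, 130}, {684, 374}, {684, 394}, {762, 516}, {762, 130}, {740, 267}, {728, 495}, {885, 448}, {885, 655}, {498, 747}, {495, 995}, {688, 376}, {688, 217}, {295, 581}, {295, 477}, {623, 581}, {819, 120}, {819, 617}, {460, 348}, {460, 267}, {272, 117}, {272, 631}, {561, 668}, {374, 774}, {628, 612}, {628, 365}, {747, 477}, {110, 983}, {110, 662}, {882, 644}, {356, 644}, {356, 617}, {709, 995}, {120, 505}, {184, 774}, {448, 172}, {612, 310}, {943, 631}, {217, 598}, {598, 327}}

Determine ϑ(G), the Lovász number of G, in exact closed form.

97*cos(pi/97)/(cos(pi/97) + 1)

deg(130) = 2; N(130) = {210, 762}.
N(318) = {713, 206}, |N(318)| = 2.
N(401) = {206, 709}, |N(401)| = 2.
N(206) = {401, 318}, |N(206)| = 2.
97-vertex 2-regular graph: connected 2-regular on 97 ⇒ C_{97}.
The 49 distinct eigenvalues: [2.0, 1.996, 1.983, 1.962, 1.933, 1.896, 1.851, 1.798, 1.737, 1.67, 1.595, 1.513, 1.426, 1.332, 1.232, 1.128, 1.019, 0.905, 0.788, 0.667, 0.544, 0.418, 0.29, 0.162, 0.032, -0.097, -0.226, -0.354, -0.481, -0.606, -0.728, -0.847, -0.962, -1.074, -1.181, -1.283, -1.379, -1.47, -1.555, -1.633, -1.704, -1.769, -1.825, -1.874, -1.916, -1.949, -1.974, -1.991, -1.999].
With N=97: ϑ(G) = 97·(-(-1)*2*cos(pi/97))/(2−(-2*cos(pi/97))) = 97*cos(pi/97)/(cos(pi/97) + 1).
≈ 48.48727921 (to 8 d.p.).
Lovász sandwich 48 ≤ 97*cos(pi/97)/(cos(pi/97) + 1) ≤ 49: both strict.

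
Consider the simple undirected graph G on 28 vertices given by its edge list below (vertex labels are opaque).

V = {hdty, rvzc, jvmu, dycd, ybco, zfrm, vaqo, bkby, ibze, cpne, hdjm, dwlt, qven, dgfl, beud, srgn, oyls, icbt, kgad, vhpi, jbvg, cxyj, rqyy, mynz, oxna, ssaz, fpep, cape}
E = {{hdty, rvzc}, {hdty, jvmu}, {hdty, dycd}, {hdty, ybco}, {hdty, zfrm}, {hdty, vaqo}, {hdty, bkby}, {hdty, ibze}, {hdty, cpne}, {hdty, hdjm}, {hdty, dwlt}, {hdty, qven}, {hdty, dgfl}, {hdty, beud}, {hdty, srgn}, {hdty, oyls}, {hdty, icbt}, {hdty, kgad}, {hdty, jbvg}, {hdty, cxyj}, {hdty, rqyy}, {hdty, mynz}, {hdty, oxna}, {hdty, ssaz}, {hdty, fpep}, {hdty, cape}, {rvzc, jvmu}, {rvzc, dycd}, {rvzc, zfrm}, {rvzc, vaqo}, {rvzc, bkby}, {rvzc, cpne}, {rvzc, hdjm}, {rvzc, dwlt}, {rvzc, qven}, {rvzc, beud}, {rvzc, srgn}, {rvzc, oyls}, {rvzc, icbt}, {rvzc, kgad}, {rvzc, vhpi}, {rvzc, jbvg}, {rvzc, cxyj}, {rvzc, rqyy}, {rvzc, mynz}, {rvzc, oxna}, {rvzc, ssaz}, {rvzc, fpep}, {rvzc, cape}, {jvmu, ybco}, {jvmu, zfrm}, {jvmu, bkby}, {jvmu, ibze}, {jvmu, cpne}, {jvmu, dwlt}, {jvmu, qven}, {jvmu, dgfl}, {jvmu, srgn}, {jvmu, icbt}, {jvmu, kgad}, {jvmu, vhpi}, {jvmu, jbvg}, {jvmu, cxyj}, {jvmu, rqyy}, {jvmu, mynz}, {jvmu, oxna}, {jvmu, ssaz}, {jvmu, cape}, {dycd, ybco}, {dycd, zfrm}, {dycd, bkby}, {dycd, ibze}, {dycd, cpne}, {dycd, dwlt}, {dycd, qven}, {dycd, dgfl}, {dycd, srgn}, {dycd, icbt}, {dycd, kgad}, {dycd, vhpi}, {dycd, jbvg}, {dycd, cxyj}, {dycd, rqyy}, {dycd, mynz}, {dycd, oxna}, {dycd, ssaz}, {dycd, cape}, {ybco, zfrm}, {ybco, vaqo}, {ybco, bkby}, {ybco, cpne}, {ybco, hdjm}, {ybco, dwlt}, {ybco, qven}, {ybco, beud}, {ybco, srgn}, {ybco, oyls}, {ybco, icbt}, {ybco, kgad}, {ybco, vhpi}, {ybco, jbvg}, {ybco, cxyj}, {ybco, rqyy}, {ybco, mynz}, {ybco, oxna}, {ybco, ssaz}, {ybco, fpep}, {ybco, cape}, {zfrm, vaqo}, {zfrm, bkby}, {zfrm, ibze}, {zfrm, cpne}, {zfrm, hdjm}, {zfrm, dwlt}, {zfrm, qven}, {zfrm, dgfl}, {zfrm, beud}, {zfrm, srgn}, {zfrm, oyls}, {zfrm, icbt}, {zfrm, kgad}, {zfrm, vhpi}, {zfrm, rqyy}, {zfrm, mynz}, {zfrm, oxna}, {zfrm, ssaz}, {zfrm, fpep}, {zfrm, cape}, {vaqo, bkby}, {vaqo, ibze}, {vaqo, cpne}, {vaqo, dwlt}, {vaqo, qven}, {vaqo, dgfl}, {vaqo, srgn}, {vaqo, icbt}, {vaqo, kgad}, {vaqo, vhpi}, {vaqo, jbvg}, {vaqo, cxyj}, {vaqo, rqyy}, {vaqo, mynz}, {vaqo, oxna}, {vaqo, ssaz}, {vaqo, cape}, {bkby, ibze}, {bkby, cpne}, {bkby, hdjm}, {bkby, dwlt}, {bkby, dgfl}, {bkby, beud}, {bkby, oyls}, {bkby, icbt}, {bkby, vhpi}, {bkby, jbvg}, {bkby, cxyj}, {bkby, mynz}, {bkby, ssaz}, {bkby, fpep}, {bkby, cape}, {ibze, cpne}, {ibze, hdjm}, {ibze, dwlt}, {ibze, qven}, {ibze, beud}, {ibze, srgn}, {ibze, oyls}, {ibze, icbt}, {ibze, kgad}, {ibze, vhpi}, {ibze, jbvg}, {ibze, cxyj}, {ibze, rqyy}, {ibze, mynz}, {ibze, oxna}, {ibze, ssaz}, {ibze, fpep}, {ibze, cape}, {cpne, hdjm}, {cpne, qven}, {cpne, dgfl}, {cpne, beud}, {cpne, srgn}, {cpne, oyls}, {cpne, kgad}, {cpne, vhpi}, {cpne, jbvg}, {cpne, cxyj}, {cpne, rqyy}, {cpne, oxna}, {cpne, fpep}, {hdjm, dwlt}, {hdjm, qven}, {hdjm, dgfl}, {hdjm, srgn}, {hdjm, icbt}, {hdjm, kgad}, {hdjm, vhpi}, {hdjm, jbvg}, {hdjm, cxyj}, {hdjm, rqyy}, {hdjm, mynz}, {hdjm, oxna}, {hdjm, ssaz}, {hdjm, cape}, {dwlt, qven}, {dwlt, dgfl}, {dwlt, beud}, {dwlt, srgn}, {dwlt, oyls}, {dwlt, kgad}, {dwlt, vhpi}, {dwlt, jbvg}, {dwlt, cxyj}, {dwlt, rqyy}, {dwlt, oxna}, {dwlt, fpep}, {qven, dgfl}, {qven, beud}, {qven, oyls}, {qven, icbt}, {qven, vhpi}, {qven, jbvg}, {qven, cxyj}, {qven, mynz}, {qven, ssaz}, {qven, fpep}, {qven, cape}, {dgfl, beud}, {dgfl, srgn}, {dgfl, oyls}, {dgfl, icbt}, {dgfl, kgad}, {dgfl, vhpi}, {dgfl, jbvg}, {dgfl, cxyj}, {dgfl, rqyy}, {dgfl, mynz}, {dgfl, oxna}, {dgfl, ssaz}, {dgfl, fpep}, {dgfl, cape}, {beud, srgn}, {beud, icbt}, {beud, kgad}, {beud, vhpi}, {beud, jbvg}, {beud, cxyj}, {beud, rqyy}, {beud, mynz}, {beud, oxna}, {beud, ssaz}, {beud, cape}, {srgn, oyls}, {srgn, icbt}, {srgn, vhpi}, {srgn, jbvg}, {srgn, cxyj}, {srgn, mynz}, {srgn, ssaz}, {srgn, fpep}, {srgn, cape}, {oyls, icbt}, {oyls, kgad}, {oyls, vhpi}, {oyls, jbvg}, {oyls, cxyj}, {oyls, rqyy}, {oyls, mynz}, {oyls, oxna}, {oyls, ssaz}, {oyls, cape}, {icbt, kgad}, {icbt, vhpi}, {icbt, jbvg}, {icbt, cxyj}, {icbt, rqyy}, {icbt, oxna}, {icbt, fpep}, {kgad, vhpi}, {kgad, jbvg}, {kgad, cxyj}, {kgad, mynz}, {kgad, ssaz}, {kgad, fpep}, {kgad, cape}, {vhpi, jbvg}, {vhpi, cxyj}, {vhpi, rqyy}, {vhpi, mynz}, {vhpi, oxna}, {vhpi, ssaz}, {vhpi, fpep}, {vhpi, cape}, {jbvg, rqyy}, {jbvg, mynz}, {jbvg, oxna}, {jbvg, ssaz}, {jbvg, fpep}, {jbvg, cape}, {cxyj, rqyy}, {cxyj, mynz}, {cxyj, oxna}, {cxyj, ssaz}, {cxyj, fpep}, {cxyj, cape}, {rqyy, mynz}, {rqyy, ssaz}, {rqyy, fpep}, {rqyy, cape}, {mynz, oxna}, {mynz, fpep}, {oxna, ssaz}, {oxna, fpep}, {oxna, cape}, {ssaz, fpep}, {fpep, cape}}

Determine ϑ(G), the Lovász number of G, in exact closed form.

7

Vertex fpep has 21 neighbors: hdty, rvzc, ybco, zfrm, bkby, ibze, cpne, dwlt, qven, dgfl, srgn, icbt, kgad, vhpi, jbvg, cxyj, rqyy, mynz, oxna, ssaz, cape.
deg(ybco) = 24; N(ybco) = {hdty, jvmu, dycd, zfrm, vaqo, bkby, cpne, hdjm, dwlt, qven, beud, srgn, oyls, icbt, kgad, vhpi, jbvg, cxyj, rqyy, mynz, oxna, ssaz, fpep, cape}.
N(ssaz) = {hdty, rvzc, jvmu, dycd, ybco, zfrm, vaqo, bkby, ibze, hdjm, qven, dgfl, beud, srgn, oyls, kgad, vhpi, jbvg, cxyj, rqyy, oxna, fpep}, |N(ssaz)| = 22.
deg(jvmu) = 21; N(jvmu) = {hdty, rvzc, ybco, zfrm, bkby, ibze, cpne, dwlt, qven, dgfl, srgn, icbt, kgad, vhpi, jbvg, cxyj, rqyy, mynz, oxna, ssaz, cape}.
K_{7,6,6,4,3,2} (perfect); ϑ(G) = α(G) = max{7,6,6,4,3,2} = 7.
ϑ(G) ≈ 7.00000000.
7 ≤ 7 ≤ 7: collapsed.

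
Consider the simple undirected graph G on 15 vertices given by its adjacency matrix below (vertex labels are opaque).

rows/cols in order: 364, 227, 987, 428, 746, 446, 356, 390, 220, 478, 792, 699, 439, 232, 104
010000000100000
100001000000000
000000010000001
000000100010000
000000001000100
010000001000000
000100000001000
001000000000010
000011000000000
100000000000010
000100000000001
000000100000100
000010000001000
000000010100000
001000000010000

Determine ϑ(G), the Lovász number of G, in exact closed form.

15*cos(pi/15)/(cos(pi/15) + 1)

N(446) = {227, 220}, |N(446)| = 2.
N(356) = {428, 699}, |N(356)| = 2.
N(987) = {390, 104}, |N(987)| = 2.
N(232) = {390, 478}, |N(232)| = 2.
Every vertex has degree 2 (N=15); this is C_{15}, the 15-cycle.
A has 8 distinct eigenvalues ≈ [2.0, 1.8271, 1.3383, 0.618, -0.2091, -1.0, -1.618, -1.9563].
Lovász (edge-transitive): ϑ = −15·(-2*cos(pi/15))/((2)−(-2*cos(pi/15))) = 15*cos(pi/15)/(cos(pi/15) + 1).
ϑ(G) ≈ 7.41714825.
Check 7 ≤ 15*cos(pi/15)/(cos(pi/15) + 1) ≤ 8: both strict.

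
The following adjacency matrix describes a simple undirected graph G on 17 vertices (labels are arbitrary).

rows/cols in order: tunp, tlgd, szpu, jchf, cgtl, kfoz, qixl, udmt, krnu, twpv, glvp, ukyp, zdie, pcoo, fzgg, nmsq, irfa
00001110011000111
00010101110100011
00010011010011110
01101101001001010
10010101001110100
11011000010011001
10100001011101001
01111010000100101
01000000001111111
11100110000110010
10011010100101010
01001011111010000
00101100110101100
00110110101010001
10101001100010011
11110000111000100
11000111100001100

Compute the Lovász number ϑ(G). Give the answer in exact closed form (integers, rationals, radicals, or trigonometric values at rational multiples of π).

sqrt(17)

Vertex glvp has 8 neighbors: tunp, jchf, cgtl, qixl, krnu, ukyp, pcoo, nmsq.
Vertex cgtl has 8 neighbors: tunp, jchf, kfoz, udmt, glvp, ukyp, zdie, fzgg.
N(zdie) = {szpu, cgtl, kfoz, krnu, twpv, ukyp, pcoo, fzgg}, |N(zdie)| = 8.
Vertex tunp has 8 neighbors: cgtl, kfoz, qixl, twpv, glvp, fzgg, nmsq, irfa.
17-vertex 8-regular graph: SR(17,8,3,4) — a Paley graph.
The 3 distinct eigenvalues: [8.0, 1.5616, -2.5616].
With N=17: ϑ(G) = 17·(-(-sqrt(17)/2 - 1/2))/(8−(-sqrt(17)/2 - 1/2)) = sqrt(17).
= 4.1231… (decimal).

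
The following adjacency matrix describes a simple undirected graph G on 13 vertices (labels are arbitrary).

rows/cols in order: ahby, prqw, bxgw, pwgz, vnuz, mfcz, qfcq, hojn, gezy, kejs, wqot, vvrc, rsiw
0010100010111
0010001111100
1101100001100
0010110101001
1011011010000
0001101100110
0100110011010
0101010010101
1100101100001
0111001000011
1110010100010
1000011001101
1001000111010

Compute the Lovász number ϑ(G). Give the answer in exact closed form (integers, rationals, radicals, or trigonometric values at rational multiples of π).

deg(bxgw) = 6; N(bxgw) = {ahby, prqw, pwgz, vnuz, kejs, wqot}.
deg(gezy) = 6; N(gezy) = {ahby, prqw, vnuz, qfcq, hojn, rsiw}.
Vertex kejs has 6 neighbors: prqw, bxgw, pwgz, qfcq, vvrc, rsiw.
N(ahby) = {bxgw, vnuz, gezy, wqot, vvrc, rsiw}, |N(ahby)| = 6.
13-vertex 6-regular graph: strongly regular (13,6,2,3).
The 3 distinct eigenvalues: [6.0, 1.3028, -2.3028].
Lovász: ϑ = −13(-sqrt(13)/2 - 1/2)/(6+-(-sqrt(13)/2 - 1/2)) = sqrt(13).
ϑ(G) ≈ 3.6055513.

sqrt(13)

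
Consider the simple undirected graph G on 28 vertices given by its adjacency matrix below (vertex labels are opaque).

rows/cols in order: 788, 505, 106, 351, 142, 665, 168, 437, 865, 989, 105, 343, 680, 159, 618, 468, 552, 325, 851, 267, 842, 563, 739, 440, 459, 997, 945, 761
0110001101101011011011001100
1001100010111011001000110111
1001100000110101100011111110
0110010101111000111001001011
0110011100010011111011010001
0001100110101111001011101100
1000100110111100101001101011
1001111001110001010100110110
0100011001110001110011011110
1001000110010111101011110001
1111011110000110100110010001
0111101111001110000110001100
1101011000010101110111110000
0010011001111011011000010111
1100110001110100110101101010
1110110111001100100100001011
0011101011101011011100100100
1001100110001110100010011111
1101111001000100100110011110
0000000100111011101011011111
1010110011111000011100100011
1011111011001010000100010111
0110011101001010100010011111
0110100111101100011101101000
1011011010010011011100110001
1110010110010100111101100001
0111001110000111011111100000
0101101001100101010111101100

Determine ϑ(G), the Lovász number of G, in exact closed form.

7

deg(761) = 15; N(761) = {505, 351, 142, 168, 989, 105, 159, 468, 325, 267, 842, 563, 739, 459, 997}.
N(106) = {788, 351, 142, 105, 343, 159, 468, 552, 842, 563, 739, 440, 459, 997, 945}, |N(106)| = 15.
Vertex 788 has 15 neighbors: 505, 106, 168, 437, 989, 105, 680, 618, 468, 325, 851, 842, 563, 459, 997.
deg(437) = 15; N(437) = {788, 351, 142, 665, 168, 989, 105, 343, 468, 325, 267, 739, 440, 997, 945}.
deg(v) = 15 for all v (|V|=28); Kneser-type, 2-subsets of [8].
spec(A) ≈ [15.0, 1.0, -5.0] (distinct, 6 d.p.).
−28·(-5) / ((15)−(-5)) = 7 = ϑ(G).
Numerically 7.0000.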